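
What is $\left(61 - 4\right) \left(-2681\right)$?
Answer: $-152817$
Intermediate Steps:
$\left(61 - 4\right) \left(-2681\right) = 57 \left(-2681\right) = -152817$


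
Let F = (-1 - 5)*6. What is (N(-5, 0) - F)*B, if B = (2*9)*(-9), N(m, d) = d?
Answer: -5832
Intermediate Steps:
F = -36 (F = -6*6 = -36)
B = -162 (B = 18*(-9) = -162)
(N(-5, 0) - F)*B = (0 - 1*(-36))*(-162) = (0 + 36)*(-162) = 36*(-162) = -5832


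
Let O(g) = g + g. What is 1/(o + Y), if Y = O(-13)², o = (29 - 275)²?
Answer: 1/61192 ≈ 1.6342e-5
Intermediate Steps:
o = 60516 (o = (-246)² = 60516)
O(g) = 2*g
Y = 676 (Y = (2*(-13))² = (-26)² = 676)
1/(o + Y) = 1/(60516 + 676) = 1/61192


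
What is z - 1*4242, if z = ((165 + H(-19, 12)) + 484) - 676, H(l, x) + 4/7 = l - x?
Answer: -30104/7 ≈ -4300.6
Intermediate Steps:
H(l, x) = -4/7 + l - x (H(l, x) = -4/7 + (l - x) = -4/7 + l - x)
z = -410/7 (z = ((165 + (-4/7 - 19 - 1*12)) + 484) - 676 = ((165 + (-4/7 - 19 - 12)) + 484) - 676 = ((165 - 221/7) + 484) - 676 = (934/7 + 484) - 676 = 4322/7 - 676 = -410/7 ≈ -58.571)
z - 1*4242 = -410/7 - 1*4242 = -410/7 - 4242 = -30104/7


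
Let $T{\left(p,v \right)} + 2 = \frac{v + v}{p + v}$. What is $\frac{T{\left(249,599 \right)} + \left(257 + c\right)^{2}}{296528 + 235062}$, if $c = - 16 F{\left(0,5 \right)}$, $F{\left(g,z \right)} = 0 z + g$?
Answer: $\frac{474653}{3820240} \approx 0.12425$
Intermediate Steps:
$F{\left(g,z \right)} = g$ ($F{\left(g,z \right)} = 0 + g = g$)
$T{\left(p,v \right)} = -2 + \frac{2 v}{p + v}$ ($T{\left(p,v \right)} = -2 + \frac{v + v}{p + v} = -2 + \frac{2 v}{p + v}$)
$c = 0$ ($c = \left(-16\right) 0 = 0$)
$\frac{T{\left(249,599 \right)} + \left(257 + c\right)^{2}}{296528 + 235062} = \frac{\left(-2\right) 249 \frac{1}{249 + 599} + \left(257 + 0\right)^{2}}{296528 + 235062} = \frac{\left(-2\right) 249 \cdot \frac{1}{848} + 257^{2}}{531590} = \left(\left(-2\right) 249 \cdot \frac{1}{848} + 66049\right) \frac{1}{531590} = \left(- \frac{249}{424} + 66049\right) \frac{1}{531590} = \frac{28004527}{424} \cdot \frac{1}{531590} = \frac{474653}{3820240}$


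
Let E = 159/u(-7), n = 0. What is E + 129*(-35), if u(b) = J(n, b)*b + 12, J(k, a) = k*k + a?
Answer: -275256/61 ≈ -4512.4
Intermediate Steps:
J(k, a) = a + k² (J(k, a) = k² + a = a + k²)
u(b) = 12 + b² (u(b) = (b + 0²)*b + 12 = (b + 0)*b + 12 = b*b + 12 = b² + 12 = 12 + b²)
E = 159/61 (E = 159/(12 + (-7)²) = 159/(12 + 49) = 159/61 ≈ 2.6066)
E + 129*(-35) = 159/61 + 129*(-35) = 159/61 - 4515 = -275256/61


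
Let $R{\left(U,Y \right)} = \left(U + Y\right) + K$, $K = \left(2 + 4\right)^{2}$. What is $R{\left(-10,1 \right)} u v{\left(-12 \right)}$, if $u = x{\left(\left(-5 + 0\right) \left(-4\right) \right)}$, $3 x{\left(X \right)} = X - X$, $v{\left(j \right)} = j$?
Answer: $0$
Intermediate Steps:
$K = 36$ ($K = 6^{2} = 36$)
$x{\left(X \right)} = 0$ ($x{\left(X \right)} = \frac{X - X}{3} = \frac{1}{3} \cdot 0 = 0$)
$u = 0$
$R{\left(U,Y \right)} = 36 + U + Y$ ($R{\left(U,Y \right)} = \left(U + Y\right) + 36 = 36 + U + Y$)
$R{\left(-10,1 \right)} u v{\left(-12 \right)} = \left(36 - 10 + 1\right) 0 \left(-12\right) = 27 \cdot 0 \left(-12\right) = 0 \left(-12\right) = 0$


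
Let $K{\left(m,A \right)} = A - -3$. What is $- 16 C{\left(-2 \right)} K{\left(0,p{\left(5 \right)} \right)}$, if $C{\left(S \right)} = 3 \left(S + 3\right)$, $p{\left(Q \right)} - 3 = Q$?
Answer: $-528$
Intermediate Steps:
$p{\left(Q \right)} = 3 + Q$
$C{\left(S \right)} = 9 + 3 S$ ($C{\left(S \right)} = 3 \left(3 + S\right) = 9 + 3 S$)
$K{\left(m,A \right)} = 3 + A$ ($K{\left(m,A \right)} = A + 3 = 3 + A$)
$- 16 C{\left(-2 \right)} K{\left(0,p{\left(5 \right)} \right)} = - 16 \left(9 + 3 \left(-2\right)\right) \left(3 + \left(3 + 5\right)\right) = - 16 \left(9 - 6\right) \left(3 + 8\right) = \left(-16\right) 3 \cdot 11 = \left(-48\right) 11 = -528$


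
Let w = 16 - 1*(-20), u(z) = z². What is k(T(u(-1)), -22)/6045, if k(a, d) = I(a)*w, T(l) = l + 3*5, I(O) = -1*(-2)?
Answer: 24/2015 ≈ 0.011911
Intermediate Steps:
I(O) = 2
w = 36 (w = 16 + 20 = 36)
T(l) = 15 + l (T(l) = l + 15 = 15 + l)
k(a, d) = 72 (k(a, d) = 2*36 = 72)
k(T(u(-1)), -22)/6045 = 72/6045 = 72*(1/6045) = 24/2015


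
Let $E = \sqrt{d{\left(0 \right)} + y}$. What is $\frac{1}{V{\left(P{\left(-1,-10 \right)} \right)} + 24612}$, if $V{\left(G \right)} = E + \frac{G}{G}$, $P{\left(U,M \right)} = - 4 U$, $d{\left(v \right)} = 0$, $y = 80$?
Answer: $\frac{24613}{605799689} - \frac{4 \sqrt{5}}{605799689} \approx 4.0614 \cdot 10^{-5}$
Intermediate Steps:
$E = 4 \sqrt{5}$ ($E = \sqrt{0 + 80} = \sqrt{80} = 4 \sqrt{5} \approx 8.9443$)
$V{\left(G \right)} = 1 + 4 \sqrt{5}$ ($V{\left(G \right)} = 4 \sqrt{5} + \frac{G}{G} = 4 \sqrt{5} + 1 = 1 + 4 \sqrt{5}$)
$\frac{1}{V{\left(P{\left(-1,-10 \right)} \right)} + 24612} = \frac{1}{\left(1 + 4 \sqrt{5}\right) + 24612} = \frac{1}{24613 + 4 \sqrt{5}}$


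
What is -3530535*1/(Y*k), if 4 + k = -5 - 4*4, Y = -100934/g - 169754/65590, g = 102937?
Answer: -476737873322781/12047114279 ≈ -39573.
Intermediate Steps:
Y = -12047114279/3375818915 (Y = -100934/102937 - 169754/65590 = -100934*1/102937 - 169754*1/65590 = -100934/102937 - 84877/32795 = -12047114279/3375818915 ≈ -3.5686)
k = -25 (k = -4 + (-5 - 4*4) = -4 + (-5 - 16) = -4 - 21 = -25)
-3530535*1/(Y*k) = -3530535/((-25*(-12047114279/3375818915))) = -3530535/60235571395/675163783 = -3530535*675163783/60235571395 = -476737873322781/12047114279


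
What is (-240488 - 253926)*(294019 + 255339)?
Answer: -271610286212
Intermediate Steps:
(-240488 - 253926)*(294019 + 255339) = -494414*549358 = -271610286212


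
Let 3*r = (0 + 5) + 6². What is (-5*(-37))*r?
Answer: 7585/3 ≈ 2528.3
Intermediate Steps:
r = 41/3 (r = ((0 + 5) + 6²)/3 = (5 + 36)/3 = (⅓)*41 = 41/3 ≈ 13.667)
(-5*(-37))*r = -5*(-37)*(41/3) = 185*(41/3) = 7585/3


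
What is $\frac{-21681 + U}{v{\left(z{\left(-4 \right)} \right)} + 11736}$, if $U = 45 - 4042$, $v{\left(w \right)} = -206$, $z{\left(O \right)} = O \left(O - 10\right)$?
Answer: $- \frac{12839}{5765} \approx -2.2271$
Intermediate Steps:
$z{\left(O \right)} = O \left(-10 + O\right)$
$U = -3997$ ($U = 45 - 4042 = -3997$)
$\frac{-21681 + U}{v{\left(z{\left(-4 \right)} \right)} + 11736} = \frac{-21681 - 3997}{-206 + 11736} = - \frac{25678}{11530} = \left(-25678\right) \frac{1}{11530} = - \frac{12839}{5765}$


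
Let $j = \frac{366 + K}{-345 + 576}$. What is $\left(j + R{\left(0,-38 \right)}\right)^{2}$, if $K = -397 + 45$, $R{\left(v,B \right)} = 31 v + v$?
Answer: $\frac{4}{1089} \approx 0.0036731$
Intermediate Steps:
$R{\left(v,B \right)} = 32 v$
$K = -352$
$j = \frac{2}{33}$ ($j = \frac{366 - 352}{-345 + 576} = \frac{14}{231} = 14 \cdot \frac{1}{231} = \frac{2}{33} \approx 0.060606$)
$\left(j + R{\left(0,-38 \right)}\right)^{2} = \left(\frac{2}{33} + 32 \cdot 0\right)^{2} = \left(\frac{2}{33} + 0\right)^{2} = \left(\frac{2}{33}\right)^{2} = \frac{4}{1089}$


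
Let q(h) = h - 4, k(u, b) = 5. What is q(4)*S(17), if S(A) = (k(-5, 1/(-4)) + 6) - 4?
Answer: 0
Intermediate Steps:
S(A) = 7 (S(A) = (5 + 6) - 4 = 11 - 4 = 7)
q(h) = -4 + h
q(4)*S(17) = (-4 + 4)*7 = 0*7 = 0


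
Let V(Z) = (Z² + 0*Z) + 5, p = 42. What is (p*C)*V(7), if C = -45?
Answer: -102060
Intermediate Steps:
V(Z) = 5 + Z² (V(Z) = (Z² + 0) + 5 = Z² + 5 = 5 + Z²)
(p*C)*V(7) = (42*(-45))*(5 + 7²) = -1890*(5 + 49) = -1890*54 = -102060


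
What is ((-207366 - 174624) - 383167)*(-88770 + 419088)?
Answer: -252745129926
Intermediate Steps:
((-207366 - 174624) - 383167)*(-88770 + 419088) = (-381990 - 383167)*330318 = -765157*330318 = -252745129926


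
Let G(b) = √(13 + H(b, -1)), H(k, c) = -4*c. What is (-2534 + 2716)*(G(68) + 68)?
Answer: 12376 + 182*√17 ≈ 13126.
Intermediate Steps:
G(b) = √17 (G(b) = √(13 - 4*(-1)) = √(13 + 4) = √17)
(-2534 + 2716)*(G(68) + 68) = (-2534 + 2716)*(√17 + 68) = 182*(68 + √17) = 12376 + 182*√17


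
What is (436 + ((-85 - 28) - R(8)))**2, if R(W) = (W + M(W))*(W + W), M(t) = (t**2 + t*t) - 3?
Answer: 3258025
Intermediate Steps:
M(t) = -3 + 2*t**2 (M(t) = (t**2 + t**2) - 3 = 2*t**2 - 3 = -3 + 2*t**2)
R(W) = 2*W*(-3 + W + 2*W**2) (R(W) = (W + (-3 + 2*W**2))*(W + W) = (-3 + W + 2*W**2)*(2*W) = 2*W*(-3 + W + 2*W**2))
(436 + ((-85 - 28) - R(8)))**2 = (436 + ((-85 - 28) - 2*8*(-3 + 8 + 2*8**2)))**2 = (436 + (-113 - 2*8*(-3 + 8 + 2*64)))**2 = (436 + (-113 - 2*8*(-3 + 8 + 128)))**2 = (436 + (-113 - 2*8*133))**2 = (436 + (-113 - 1*2128))**2 = (436 + (-113 - 2128))**2 = (436 - 2241)**2 = (-1805)**2 = 3258025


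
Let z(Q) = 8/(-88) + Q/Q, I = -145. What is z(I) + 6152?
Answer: 67682/11 ≈ 6152.9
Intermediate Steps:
z(Q) = 10/11 (z(Q) = 8*(-1/88) + 1 = -1/11 + 1 = 10/11)
z(I) + 6152 = 10/11 + 6152 = 67682/11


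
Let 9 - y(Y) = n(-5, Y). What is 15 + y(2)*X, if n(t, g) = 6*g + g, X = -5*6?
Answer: 165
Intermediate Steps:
X = -30
n(t, g) = 7*g
y(Y) = 9 - 7*Y
15 + y(2)*X = 15 + (9 - 7*2)*(-30) = 15 + (9 - 14)*(-30) = 15 - 5*(-30) = 15 + 150 = 165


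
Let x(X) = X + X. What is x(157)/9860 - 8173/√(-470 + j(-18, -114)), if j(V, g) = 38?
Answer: 157/4930 + 8173*I*√3/36 ≈ 0.031846 + 393.22*I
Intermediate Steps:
x(X) = 2*X
x(157)/9860 - 8173/√(-470 + j(-18, -114)) = (2*157)/9860 - 8173/√(-470 + 38) = 314*(1/9860) - 8173*(-I*√3/36) = 157/4930 - 8173*(-I*√3/36) = 157/4930 - (-8173)*I*√3/36 = 157/4930 + 8173*I*√3/36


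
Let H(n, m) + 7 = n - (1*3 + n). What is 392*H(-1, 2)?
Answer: -3920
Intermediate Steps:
H(n, m) = -10 (H(n, m) = -7 + (n - (1*3 + n)) = -7 + (n - (3 + n)) = -7 + (n + (-3 - n)) = -7 - 3 = -10)
392*H(-1, 2) = 392*(-10) = -3920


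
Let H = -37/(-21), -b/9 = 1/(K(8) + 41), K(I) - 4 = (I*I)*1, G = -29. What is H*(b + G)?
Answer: -117290/2289 ≈ -51.241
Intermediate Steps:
K(I) = 4 + I**2 (K(I) = 4 + (I*I)*1 = 4 + I**2*1 = 4 + I**2)
b = -9/109 (b = -9/((4 + 8**2) + 41) = -9/((4 + 64) + 41) = -9/(68 + 41) = -9/109 ≈ -0.082569)
H = 37/21 (H = -37*(-1/21) = 37/21 ≈ 1.7619)
H*(b + G) = 37*(-9/109 - 29)/21 = (37/21)*(-3170/109) = -117290/2289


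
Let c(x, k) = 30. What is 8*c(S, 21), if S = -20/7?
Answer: 240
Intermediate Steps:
S = -20/7 (S = -20*⅐ = -20/7 ≈ -2.8571)
8*c(S, 21) = 8*30 = 240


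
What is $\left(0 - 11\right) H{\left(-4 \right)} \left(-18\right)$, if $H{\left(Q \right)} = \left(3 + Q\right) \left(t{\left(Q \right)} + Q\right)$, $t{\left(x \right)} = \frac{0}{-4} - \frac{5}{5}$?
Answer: $990$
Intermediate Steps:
$t{\left(x \right)} = -1$ ($t{\left(x \right)} = 0 \left(- \frac{1}{4}\right) - 1 = 0 - 1 = -1$)
$H{\left(Q \right)} = \left(-1 + Q\right) \left(3 + Q\right)$ ($H{\left(Q \right)} = \left(3 + Q\right) \left(-1 + Q\right) = \left(-1 + Q\right) \left(3 + Q\right)$)
$\left(0 - 11\right) H{\left(-4 \right)} \left(-18\right) = \left(0 - 11\right) \left(-3 + \left(-4\right)^{2} + 2 \left(-4\right)\right) \left(-18\right) = \left(0 - 11\right) \left(-3 + 16 - 8\right) \left(-18\right) = \left(-11\right) 5 \left(-18\right) = \left(-55\right) \left(-18\right) = 990$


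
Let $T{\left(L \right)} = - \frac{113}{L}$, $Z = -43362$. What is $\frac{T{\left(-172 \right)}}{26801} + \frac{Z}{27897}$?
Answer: $- \frac{66628593701}{42866269828} \approx -1.5543$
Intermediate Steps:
$\frac{T{\left(-172 \right)}}{26801} + \frac{Z}{27897} = \frac{\left(-113\right) \frac{1}{-172}}{26801} - \frac{43362}{27897} = \left(-113\right) \left(- \frac{1}{172}\right) \frac{1}{26801} - \frac{14454}{9299} = \frac{113}{172} \cdot \frac{1}{26801} - \frac{14454}{9299} = \frac{113}{4609772} - \frac{14454}{9299} = - \frac{66628593701}{42866269828}$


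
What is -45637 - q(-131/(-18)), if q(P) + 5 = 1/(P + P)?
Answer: -5977801/131 ≈ -45632.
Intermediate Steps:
q(P) = -5 + 1/(2*P) (q(P) = -5 + 1/(P + P) = -5 + 1/(2*P))
-45637 - q(-131/(-18)) = -45637 - (-5 + 1/(2*((-131/(-18))))) = -45637 - (-5 + 1/(2*((-131*(-1/18))))) = -45637 - (-5 + 1/(2*(131/18))) = -45637 - (-5 + (½)*(18/131)) = -45637 - (-5 + 9/131) = -45637 - 1*(-646/131) = -45637 + 646/131 = -5977801/131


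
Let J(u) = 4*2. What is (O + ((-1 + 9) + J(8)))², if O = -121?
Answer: 11025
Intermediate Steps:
J(u) = 8
(O + ((-1 + 9) + J(8)))² = (-121 + ((-1 + 9) + 8))² = (-121 + (8 + 8))² = (-121 + 16)² = (-105)² = 11025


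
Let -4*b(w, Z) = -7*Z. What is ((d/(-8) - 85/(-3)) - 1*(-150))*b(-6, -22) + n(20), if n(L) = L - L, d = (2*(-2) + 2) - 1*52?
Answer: -171017/24 ≈ -7125.7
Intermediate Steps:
d = -54 (d = (-4 + 2) - 52 = -2 - 52 = -54)
n(L) = 0
b(w, Z) = 7*Z/4 (b(w, Z) = -(-7)*Z/4 = 7*Z/4)
((d/(-8) - 85/(-3)) - 1*(-150))*b(-6, -22) + n(20) = ((-54/(-8) - 85/(-3)) - 1*(-150))*((7/4)*(-22)) + 0 = ((-54*(-⅛) - 85*(-⅓)) + 150)*(-77/2) + 0 = ((27/4 + 85/3) + 150)*(-77/2) + 0 = (421/12 + 150)*(-77/2) + 0 = (2221/12)*(-77/2) + 0 = -171017/24 + 0 = -171017/24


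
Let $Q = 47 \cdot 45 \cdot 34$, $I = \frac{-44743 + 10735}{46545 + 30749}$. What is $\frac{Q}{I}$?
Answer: $- \frac{463184295}{2834} \approx -1.6344 \cdot 10^{5}$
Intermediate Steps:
$I = - \frac{17004}{38647}$ ($I = - \frac{34008}{77294} = \left(-34008\right) \frac{1}{77294} = - \frac{17004}{38647} \approx -0.43998$)
$Q = 71910$ ($Q = 2115 \cdot 34 = 71910$)
$\frac{Q}{I} = \frac{71910}{- \frac{17004}{38647}} = 71910 \left(- \frac{38647}{17004}\right) = - \frac{463184295}{2834}$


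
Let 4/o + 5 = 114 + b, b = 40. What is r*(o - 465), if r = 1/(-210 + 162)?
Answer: 69281/7152 ≈ 9.6869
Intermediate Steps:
o = 4/149 (o = 4/(-5 + (114 + 40)) = 4/(-5 + 154) = 4/149 ≈ 0.026846)
r = -1/48 (r = 1/(-48) = -1/48 ≈ -0.020833)
r*(o - 465) = -(4/149 - 465)/48 = -1/48*(-69281/149) = 69281/7152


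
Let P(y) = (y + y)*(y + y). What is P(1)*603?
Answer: 2412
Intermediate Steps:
P(y) = 4*y**2 (P(y) = (2*y)*(2*y) = 4*y**2)
P(1)*603 = (4*1**2)*603 = (4*1)*603 = 4*603 = 2412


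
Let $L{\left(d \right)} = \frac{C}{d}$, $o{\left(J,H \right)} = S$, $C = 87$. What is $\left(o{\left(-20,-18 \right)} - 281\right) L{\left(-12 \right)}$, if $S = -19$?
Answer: $2175$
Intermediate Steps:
$o{\left(J,H \right)} = -19$
$L{\left(d \right)} = \frac{87}{d}$
$\left(o{\left(-20,-18 \right)} - 281\right) L{\left(-12 \right)} = \left(-19 - 281\right) \frac{87}{-12} = - 300 \cdot 87 \left(- \frac{1}{12}\right) = \left(-300\right) \left(- \frac{29}{4}\right) = 2175$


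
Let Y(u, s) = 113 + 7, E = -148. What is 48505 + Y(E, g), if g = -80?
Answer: 48625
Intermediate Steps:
Y(u, s) = 120
48505 + Y(E, g) = 48505 + 120 = 48625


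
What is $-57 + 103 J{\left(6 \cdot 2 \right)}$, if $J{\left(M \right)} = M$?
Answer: $1179$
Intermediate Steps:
$-57 + 103 J{\left(6 \cdot 2 \right)} = -57 + 103 \cdot 6 \cdot 2 = -57 + 103 \cdot 12 = -57 + 1236 = 1179$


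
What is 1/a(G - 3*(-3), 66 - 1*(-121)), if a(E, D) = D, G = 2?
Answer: 1/187 ≈ 0.0053476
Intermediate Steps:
1/a(G - 3*(-3), 66 - 1*(-121)) = 1/(66 - 1*(-121)) = 1/(66 + 121) = 1/187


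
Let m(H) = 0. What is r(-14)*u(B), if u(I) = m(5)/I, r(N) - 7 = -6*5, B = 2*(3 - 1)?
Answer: 0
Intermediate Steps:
B = 4 (B = 2*2 = 4)
r(N) = -23 (r(N) = 7 - 6*5 = 7 - 30 = -23)
u(I) = 0 (u(I) = 0/I = 0)
r(-14)*u(B) = -23*0 = 0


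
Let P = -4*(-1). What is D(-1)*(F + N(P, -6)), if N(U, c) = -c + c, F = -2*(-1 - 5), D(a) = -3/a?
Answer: 36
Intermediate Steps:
P = 4
F = 12 (F = -2*(-6) = 12)
N(U, c) = 0
D(-1)*(F + N(P, -6)) = (-3/(-1))*(12 + 0) = -3*(-1)*12 = 3*12 = 36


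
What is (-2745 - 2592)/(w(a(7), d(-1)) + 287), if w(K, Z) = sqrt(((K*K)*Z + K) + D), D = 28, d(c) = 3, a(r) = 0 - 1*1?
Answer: -1531719/82339 + 5337*sqrt(30)/82339 ≈ -18.248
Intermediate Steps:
a(r) = -1 (a(r) = 0 - 1 = -1)
w(K, Z) = sqrt(28 + K + Z*K**2) (w(K, Z) = sqrt(((K*K)*Z + K) + 28) = sqrt((K**2*Z + K) + 28) = sqrt((Z*K**2 + K) + 28) = sqrt((K + Z*K**2) + 28) = sqrt(28 + K + Z*K**2))
(-2745 - 2592)/(w(a(7), d(-1)) + 287) = (-2745 - 2592)/(sqrt(28 - 1 + 3*(-1)**2) + 287) = -5337/(sqrt(28 - 1 + 3*1) + 287) = -5337/(sqrt(28 - 1 + 3) + 287) = -5337/(sqrt(30) + 287) = -5337/(287 + sqrt(30))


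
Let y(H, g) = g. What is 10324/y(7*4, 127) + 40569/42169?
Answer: 440505019/5355463 ≈ 82.253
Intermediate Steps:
10324/y(7*4, 127) + 40569/42169 = 10324/127 + 40569/42169 = 440505019/5355463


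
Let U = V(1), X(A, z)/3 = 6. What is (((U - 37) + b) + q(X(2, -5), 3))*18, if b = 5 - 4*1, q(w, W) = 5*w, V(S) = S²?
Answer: 990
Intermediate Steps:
X(A, z) = 18 (X(A, z) = 3*6 = 18)
U = 1 (U = 1² = 1)
b = 1 (b = 5 - 4 = 1)
(((U - 37) + b) + q(X(2, -5), 3))*18 = (((1 - 37) + 1) + 5*18)*18 = ((-36 + 1) + 90)*18 = (-35 + 90)*18 = 55*18 = 990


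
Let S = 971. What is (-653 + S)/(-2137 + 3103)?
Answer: 53/161 ≈ 0.32919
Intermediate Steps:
(-653 + S)/(-2137 + 3103) = (-653 + 971)/(-2137 + 3103) = 318/966 = 318*(1/966) = 53/161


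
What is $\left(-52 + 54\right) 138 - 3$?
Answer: $273$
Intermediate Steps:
$\left(-52 + 54\right) 138 - 3 = 2 \cdot 138 - 3 = 276 - 3 = 273$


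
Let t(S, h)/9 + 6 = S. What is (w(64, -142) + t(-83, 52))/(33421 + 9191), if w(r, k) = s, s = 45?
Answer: -63/3551 ≈ -0.017741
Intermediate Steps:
t(S, h) = -54 + 9*S
w(r, k) = 45
(w(64, -142) + t(-83, 52))/(33421 + 9191) = (45 + (-54 + 9*(-83)))/(33421 + 9191) = (45 + (-54 - 747))/42612 = (45 - 801)*(1/42612) = -756*1/42612 = -63/3551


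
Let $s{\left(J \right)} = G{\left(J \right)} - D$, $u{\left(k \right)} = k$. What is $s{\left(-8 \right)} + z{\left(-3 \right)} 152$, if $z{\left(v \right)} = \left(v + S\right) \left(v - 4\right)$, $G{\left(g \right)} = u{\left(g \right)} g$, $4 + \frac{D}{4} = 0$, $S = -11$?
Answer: $14976$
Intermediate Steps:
$D = -16$ ($D = -16 + 4 \cdot 0 = -16 + 0 = -16$)
$G{\left(g \right)} = g^{2}$ ($G{\left(g \right)} = g g = g^{2}$)
$z{\left(v \right)} = \left(-11 + v\right) \left(-4 + v\right)$ ($z{\left(v \right)} = \left(v - 11\right) \left(v - 4\right) = \left(-11 + v\right) \left(-4 + v\right)$)
$s{\left(J \right)} = 16 + J^{2}$ ($s{\left(J \right)} = J^{2} - -16 = J^{2} + 16 = 16 + J^{2}$)
$s{\left(-8 \right)} + z{\left(-3 \right)} 152 = \left(16 + \left(-8\right)^{2}\right) + \left(44 + \left(-3\right)^{2} - -45\right) 152 = \left(16 + 64\right) + \left(44 + 9 + 45\right) 152 = 80 + 98 \cdot 152 = 80 + 14896 = 14976$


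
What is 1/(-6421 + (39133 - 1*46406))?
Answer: -1/13694 ≈ -7.3025e-5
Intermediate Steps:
1/(-6421 + (39133 - 1*46406)) = 1/(-6421 + (39133 - 46406)) = 1/(-6421 - 7273) = 1/(-13694) = -1/13694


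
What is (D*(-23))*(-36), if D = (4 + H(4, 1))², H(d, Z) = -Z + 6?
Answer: 67068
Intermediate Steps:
H(d, Z) = 6 - Z
D = 81 (D = (4 + (6 - 1*1))² = (4 + (6 - 1))² = (4 + 5)² = 9² = 81)
(D*(-23))*(-36) = (81*(-23))*(-36) = -1863*(-36) = 67068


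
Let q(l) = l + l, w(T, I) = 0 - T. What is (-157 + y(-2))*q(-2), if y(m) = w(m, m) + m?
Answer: 628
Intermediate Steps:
w(T, I) = -T
q(l) = 2*l
y(m) = 0 (y(m) = -m + m = 0)
(-157 + y(-2))*q(-2) = (-157 + 0)*(2*(-2)) = -157*(-4) = 628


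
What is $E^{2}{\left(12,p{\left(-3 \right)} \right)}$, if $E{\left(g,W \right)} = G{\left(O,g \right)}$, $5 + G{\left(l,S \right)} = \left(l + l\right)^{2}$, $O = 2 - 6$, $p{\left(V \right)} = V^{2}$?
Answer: $3481$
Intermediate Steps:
$O = -4$ ($O = 2 - 6 = -4$)
$G{\left(l,S \right)} = -5 + 4 l^{2}$ ($G{\left(l,S \right)} = -5 + \left(l + l\right)^{2} = -5 + \left(2 l\right)^{2} = -5 + 4 l^{2}$)
$E{\left(g,W \right)} = 59$ ($E{\left(g,W \right)} = -5 + 4 \left(-4\right)^{2} = -5 + 4 \cdot 16 = -5 + 64 = 59$)
$E^{2}{\left(12,p{\left(-3 \right)} \right)} = 59^{2} = 3481$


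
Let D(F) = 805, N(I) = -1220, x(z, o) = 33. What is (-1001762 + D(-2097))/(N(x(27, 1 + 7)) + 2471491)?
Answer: -1000957/2470271 ≈ -0.40520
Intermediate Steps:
(-1001762 + D(-2097))/(N(x(27, 1 + 7)) + 2471491) = (-1001762 + 805)/(-1220 + 2471491) = -1000957/2470271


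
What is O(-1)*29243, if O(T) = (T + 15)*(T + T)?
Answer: -818804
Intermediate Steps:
O(T) = 2*T*(15 + T) (O(T) = (15 + T)*(2*T) = 2*T*(15 + T))
O(-1)*29243 = (2*(-1)*(15 - 1))*29243 = (2*(-1)*14)*29243 = -28*29243 = -818804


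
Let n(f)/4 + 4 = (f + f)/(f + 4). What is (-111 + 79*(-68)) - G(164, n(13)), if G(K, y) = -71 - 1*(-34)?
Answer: -5446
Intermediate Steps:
n(f) = -16 + 8*f/(4 + f) (n(f) = -16 + 4*((f + f)/(f + 4)) = -16 + 4*((2*f)/(4 + f)) = -16 + 4*(2*f/(4 + f)) = -16 + 8*f/(4 + f))
G(K, y) = -37 (G(K, y) = -71 + 34 = -37)
(-111 + 79*(-68)) - G(164, n(13)) = (-111 + 79*(-68)) - 1*(-37) = (-111 - 5372) + 37 = -5483 + 37 = -5446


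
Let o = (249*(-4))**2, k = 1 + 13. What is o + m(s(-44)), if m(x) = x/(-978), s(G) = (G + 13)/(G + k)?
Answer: 29105749409/29340 ≈ 9.9202e+5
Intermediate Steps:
k = 14
s(G) = (13 + G)/(14 + G) (s(G) = (G + 13)/(G + 14) = (13 + G)/(14 + G))
m(x) = -x/978 (m(x) = x*(-1/978) = -x/978)
o = 992016 (o = (-996)**2 = 992016)
o + m(s(-44)) = 992016 - (13 - 44)/(978*(14 - 44)) = 992016 - (-31)/(978*(-30)) = 992016 - (-1)*(-31)/29340 = 992016 - 1/978*31/30 = 992016 - 31/29340 = 29105749409/29340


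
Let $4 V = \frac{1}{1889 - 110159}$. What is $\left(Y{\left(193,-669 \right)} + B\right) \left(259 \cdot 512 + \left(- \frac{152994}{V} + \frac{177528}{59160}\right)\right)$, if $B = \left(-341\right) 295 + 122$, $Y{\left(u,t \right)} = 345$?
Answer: $- \frac{16353693791705513376}{2465} \approx -6.6344 \cdot 10^{15}$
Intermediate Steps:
$V = - \frac{1}{433080}$ ($V = \frac{1}{4 \left(1889 - 110159\right)} = \frac{1}{4 \left(-108270\right)} = \frac{1}{4} \left(- \frac{1}{108270}\right) = - \frac{1}{433080} \approx -2.309 \cdot 10^{-6}$)
$B = -100473$ ($B = -100595 + 122 = -100473$)
$\left(Y{\left(193,-669 \right)} + B\right) \left(259 \cdot 512 + \left(- \frac{152994}{V} + \frac{177528}{59160}\right)\right) = \left(345 - 100473\right) \left(259 \cdot 512 + \left(- \frac{152994}{- \frac{1}{433080}} + \frac{177528}{59160}\right)\right) = - 100128 \left(132608 + \left(\left(-152994\right) \left(-433080\right) + 177528 \cdot \frac{1}{59160}\right)\right) = - 100128 \left(132608 + \left(66258641520 + \frac{7397}{2465}\right)\right) = - 100128 \left(132608 + \frac{163327551354197}{2465}\right) = \left(-100128\right) \frac{163327878232917}{2465} = - \frac{16353693791705513376}{2465}$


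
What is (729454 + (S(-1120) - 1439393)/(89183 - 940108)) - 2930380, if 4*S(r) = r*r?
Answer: -1872821830757/850925 ≈ -2.2009e+6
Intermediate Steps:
S(r) = r**2/4 (S(r) = (r*r)/4 = r**2/4)
(729454 + (S(-1120) - 1439393)/(89183 - 940108)) - 2930380 = (729454 + ((1/4)*(-1120)**2 - 1439393)/(89183 - 940108)) - 2930380 = (729454 + ((1/4)*1254400 - 1439393)/(-850925)) - 2930380 = (729454 + (313600 - 1439393)*(-1/850925)) - 2930380 = (729454 - 1125793*(-1/850925)) - 2930380 = (729454 + 1125793/850925) - 2930380 = 620711770743/850925 - 2930380 = -1872821830757/850925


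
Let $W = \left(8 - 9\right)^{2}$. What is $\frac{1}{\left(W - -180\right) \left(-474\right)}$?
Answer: $- \frac{1}{85794} \approx -1.1656 \cdot 10^{-5}$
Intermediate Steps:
$W = 1$ ($W = \left(-1\right)^{2} = 1$)
$\frac{1}{\left(W - -180\right) \left(-474\right)} = \frac{1}{\left(1 - -180\right) \left(-474\right)} = \frac{1}{\left(1 + 180\right) \left(-474\right)} = \frac{1}{181 \left(-474\right)} = \frac{1}{-85794} = - \frac{1}{85794}$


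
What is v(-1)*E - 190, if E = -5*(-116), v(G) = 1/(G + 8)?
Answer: -750/7 ≈ -107.14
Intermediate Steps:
v(G) = 1/(8 + G)
E = 580
v(-1)*E - 190 = 580/(8 - 1) - 190 = 580/7 - 190 = -750/7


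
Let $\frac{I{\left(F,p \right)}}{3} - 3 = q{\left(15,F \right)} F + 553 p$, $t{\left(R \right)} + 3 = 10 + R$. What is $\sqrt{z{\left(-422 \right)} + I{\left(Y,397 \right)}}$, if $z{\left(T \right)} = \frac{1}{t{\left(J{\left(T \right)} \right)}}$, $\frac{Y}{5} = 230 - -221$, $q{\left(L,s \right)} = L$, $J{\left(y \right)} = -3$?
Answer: $\frac{\sqrt{3040429}}{2} \approx 871.84$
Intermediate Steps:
$t{\left(R \right)} = 7 + R$ ($t{\left(R \right)} = -3 + \left(10 + R\right) = 7 + R$)
$Y = 2255$ ($Y = 5 \left(230 - -221\right) = 5 \left(230 + 221\right) = 5 \cdot 451 = 2255$)
$I{\left(F,p \right)} = 9 + 45 F + 1659 p$ ($I{\left(F,p \right)} = 9 + 3 \left(15 F + 553 p\right) = 9 + \left(45 F + 1659 p\right) = 9 + 45 F + 1659 p$)
$z{\left(T \right)} = \frac{1}{4}$ ($z{\left(T \right)} = \frac{1}{7 - 3} = \frac{1}{4}$)
$\sqrt{z{\left(-422 \right)} + I{\left(Y,397 \right)}} = \sqrt{\frac{1}{4} + \left(9 + 45 \cdot 2255 + 1659 \cdot 397\right)} = \sqrt{\frac{1}{4} + \left(9 + 101475 + 658623\right)} = \sqrt{\frac{1}{4} + 760107} = \sqrt{\frac{3040429}{4}} = \frac{\sqrt{3040429}}{2}$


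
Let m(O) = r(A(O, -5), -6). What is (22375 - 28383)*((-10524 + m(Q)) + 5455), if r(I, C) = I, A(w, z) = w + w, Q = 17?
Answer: 30250280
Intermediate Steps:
A(w, z) = 2*w
m(O) = 2*O
(22375 - 28383)*((-10524 + m(Q)) + 5455) = (22375 - 28383)*((-10524 + 2*17) + 5455) = -6008*((-10524 + 34) + 5455) = -6008*(-10490 + 5455) = -6008*(-5035) = 30250280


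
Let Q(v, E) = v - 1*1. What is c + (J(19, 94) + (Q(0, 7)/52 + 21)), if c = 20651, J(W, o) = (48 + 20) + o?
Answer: 1083367/52 ≈ 20834.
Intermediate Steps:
Q(v, E) = -1 + v (Q(v, E) = v - 1 = -1 + v)
J(W, o) = 68 + o
c + (J(19, 94) + (Q(0, 7)/52 + 21)) = 20651 + ((68 + 94) + ((-1 + 0)/52 + 21)) = 20651 + (162 + (-1*1/52 + 21)) = 20651 + (162 + (-1/52 + 21)) = 20651 + (162 + 1091/52) = 20651 + 9515/52 = 1083367/52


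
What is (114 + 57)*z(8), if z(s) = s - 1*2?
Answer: 1026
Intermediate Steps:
z(s) = -2 + s (z(s) = s - 2 = -2 + s)
(114 + 57)*z(8) = (114 + 57)*(-2 + 8) = 171*6 = 1026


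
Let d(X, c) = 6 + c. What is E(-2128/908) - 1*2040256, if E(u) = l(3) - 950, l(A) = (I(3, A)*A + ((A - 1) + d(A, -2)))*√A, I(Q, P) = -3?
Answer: -2041206 - 3*√3 ≈ -2.0412e+6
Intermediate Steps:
l(A) = √A*(3 - 2*A) (l(A) = (-3*A + ((A - 1) + (6 - 2)))*√A = (-3*A + ((-1 + A) + 4))*√A = (-3*A + (3 + A))*√A = (3 - 2*A)*√A = √A*(3 - 2*A))
E(u) = -950 - 3*√3 (E(u) = √3*(3 - 2*3) - 950 = √3*(3 - 6) - 950 = √3*(-3) - 950 = -3*√3 - 950 = -950 - 3*√3)
E(-2128/908) - 1*2040256 = (-950 - 3*√3) - 1*2040256 = (-950 - 3*√3) - 2040256 = -2041206 - 3*√3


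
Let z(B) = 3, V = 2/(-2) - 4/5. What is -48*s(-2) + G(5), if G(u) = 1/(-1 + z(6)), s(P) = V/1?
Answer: 869/10 ≈ 86.900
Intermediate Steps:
V = -9/5 (V = 2*(-½) - 4*⅕ = -1 - ⅘ = -9/5 ≈ -1.8000)
s(P) = -9/5 (s(P) = -9/5/1 = -9/5*1 = -9/5)
G(u) = ½ (G(u) = 1/(-1 + 3) = 1/2 = ½)
-48*s(-2) + G(5) = -48*(-9/5) + ½ = 432/5 + ½ = 869/10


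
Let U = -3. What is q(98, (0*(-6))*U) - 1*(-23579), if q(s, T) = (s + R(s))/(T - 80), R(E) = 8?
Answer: 943107/40 ≈ 23578.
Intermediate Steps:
q(s, T) = (8 + s)/(-80 + T) (q(s, T) = (s + 8)/(T - 80) = (8 + s)/(-80 + T))
q(98, (0*(-6))*U) - 1*(-23579) = (8 + 98)/(-80 + (0*(-6))*(-3)) - 1*(-23579) = 106/(-80 + 0*(-3)) + 23579 = 106/(-80 + 0) + 23579 = 106/(-80) + 23579 = -1/80*106 + 23579 = -53/40 + 23579 = 943107/40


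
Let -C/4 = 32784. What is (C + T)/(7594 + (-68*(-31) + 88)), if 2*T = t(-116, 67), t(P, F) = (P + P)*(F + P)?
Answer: -62726/4895 ≈ -12.814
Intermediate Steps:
C = -131136 (C = -4*32784 = -131136)
t(P, F) = 2*P*(F + P) (t(P, F) = (2*P)*(F + P) = 2*P*(F + P))
T = 5684 (T = (2*(-116)*(67 - 116))/2 = (2*(-116)*(-49))/2 = (½)*11368 = 5684)
(C + T)/(7594 + (-68*(-31) + 88)) = (-131136 + 5684)/(7594 + (-68*(-31) + 88)) = -125452/(7594 + (2108 + 88)) = -125452/(7594 + 2196) = -125452/9790 = -125452*1/9790 = -62726/4895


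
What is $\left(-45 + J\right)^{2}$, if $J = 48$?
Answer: $9$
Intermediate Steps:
$\left(-45 + J\right)^{2} = \left(-45 + 48\right)^{2} = 3^{2} = 9$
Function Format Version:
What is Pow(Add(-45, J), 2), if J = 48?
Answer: 9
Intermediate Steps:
Pow(Add(-45, J), 2) = Pow(Add(-45, 48), 2) = Pow(3, 2) = 9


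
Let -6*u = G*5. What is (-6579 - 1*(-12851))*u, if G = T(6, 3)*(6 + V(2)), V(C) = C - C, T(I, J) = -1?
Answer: 31360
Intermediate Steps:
V(C) = 0
G = -6 (G = -(6 + 0) = -1*6 = -6)
u = 5 (u = -(-1)*5 = -1/6*(-30) = 5)
(-6579 - 1*(-12851))*u = (-6579 - 1*(-12851))*5 = (-6579 + 12851)*5 = 6272*5 = 31360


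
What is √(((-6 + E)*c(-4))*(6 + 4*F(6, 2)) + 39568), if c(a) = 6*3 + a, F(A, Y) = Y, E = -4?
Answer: 2*√9402 ≈ 193.93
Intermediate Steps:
c(a) = 18 + a
√(((-6 + E)*c(-4))*(6 + 4*F(6, 2)) + 39568) = √(((-6 - 4)*(18 - 4))*(6 + 4*2) + 39568) = √((-10*14)*(6 + 8) + 39568) = √(-140*14 + 39568) = √(-1960 + 39568) = √37608 = 2*√9402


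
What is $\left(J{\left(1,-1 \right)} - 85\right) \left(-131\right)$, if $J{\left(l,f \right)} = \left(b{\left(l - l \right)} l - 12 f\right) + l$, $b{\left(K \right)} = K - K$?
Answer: $9432$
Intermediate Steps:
$b{\left(K \right)} = 0$
$J{\left(l,f \right)} = l - 12 f$ ($J{\left(l,f \right)} = \left(0 l - 12 f\right) + l = \left(0 - 12 f\right) + l = - 12 f + l = l - 12 f$)
$\left(J{\left(1,-1 \right)} - 85\right) \left(-131\right) = \left(\left(1 - -12\right) - 85\right) \left(-131\right) = \left(\left(1 + 12\right) - 85\right) \left(-131\right) = \left(13 - 85\right) \left(-131\right) = \left(-72\right) \left(-131\right) = 9432$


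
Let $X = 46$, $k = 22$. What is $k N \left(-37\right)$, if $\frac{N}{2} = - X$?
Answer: $74888$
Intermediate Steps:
$N = -92$ ($N = 2 \left(\left(-1\right) 46\right) = 2 \left(-46\right) = -92$)
$k N \left(-37\right) = 22 \left(-92\right) \left(-37\right) = \left(-2024\right) \left(-37\right) = 74888$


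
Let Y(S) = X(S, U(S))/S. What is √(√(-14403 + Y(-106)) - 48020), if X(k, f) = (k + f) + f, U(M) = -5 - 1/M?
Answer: √(-539552720 + 106*I*√161819814)/106 ≈ 0.27382 + 219.13*I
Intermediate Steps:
X(k, f) = k + 2*f (X(k, f) = (f + k) + f = k + 2*f)
Y(S) = (-10 + S - 2/S)/S (Y(S) = (S + 2*(-5 - 1/S))/S = (S + (-10 - 2/S))/S = (-10 + S - 2/S)/S)
√(√(-14403 + Y(-106)) - 48020) = √(√(-14403 + (1 - 10/(-106) - 2/(-106)²)) - 48020) = √(√(-14403 + (1 - 10*(-1/106) - 2*1/11236)) - 48020) = √(√(-14403 + (1 + 5/53 - 1/5618)) - 48020) = √(√(-14403 + 6147/5618) - 48020) = √(√(-80909907/5618) - 48020) = √(I*√161819814/106 - 48020) = √(-48020 + I*√161819814/106)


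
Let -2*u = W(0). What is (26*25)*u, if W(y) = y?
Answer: 0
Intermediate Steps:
u = 0 (u = -½*0 = 0)
(26*25)*u = (26*25)*0 = 650*0 = 0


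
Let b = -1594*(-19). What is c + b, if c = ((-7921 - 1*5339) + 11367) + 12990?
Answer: 41383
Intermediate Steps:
c = 11097 (c = ((-7921 - 5339) + 11367) + 12990 = (-13260 + 11367) + 12990 = -1893 + 12990 = 11097)
b = 30286
c + b = 11097 + 30286 = 41383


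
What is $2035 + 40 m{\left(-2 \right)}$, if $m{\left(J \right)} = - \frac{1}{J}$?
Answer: $2055$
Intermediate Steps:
$2035 + 40 m{\left(-2 \right)} = 2035 + 40 \left(- \frac{1}{-2}\right) = 2035 + 40 \left(\left(-1\right) \left(- \frac{1}{2}\right)\right) = 2035 + 40 \cdot \frac{1}{2} = 2035 + 20 = 2055$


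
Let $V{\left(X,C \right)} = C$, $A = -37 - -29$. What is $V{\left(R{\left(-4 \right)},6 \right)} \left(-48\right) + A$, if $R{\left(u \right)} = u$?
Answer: $-296$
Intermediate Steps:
$A = -8$ ($A = -37 + 29 = -8$)
$V{\left(R{\left(-4 \right)},6 \right)} \left(-48\right) + A = 6 \left(-48\right) - 8 = -288 - 8 = -296$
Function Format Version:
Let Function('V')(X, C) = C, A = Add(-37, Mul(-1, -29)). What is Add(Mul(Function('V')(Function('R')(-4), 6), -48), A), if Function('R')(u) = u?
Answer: -296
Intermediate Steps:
A = -8 (A = Add(-37, 29) = -8)
Add(Mul(Function('V')(Function('R')(-4), 6), -48), A) = Add(Mul(6, -48), -8) = Add(-288, -8) = -296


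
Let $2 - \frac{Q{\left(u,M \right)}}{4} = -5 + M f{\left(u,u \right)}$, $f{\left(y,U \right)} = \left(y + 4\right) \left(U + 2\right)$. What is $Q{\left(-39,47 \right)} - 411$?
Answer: $-243843$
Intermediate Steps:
$f{\left(y,U \right)} = \left(2 + U\right) \left(4 + y\right)$ ($f{\left(y,U \right)} = \left(4 + y\right) \left(2 + U\right) = \left(2 + U\right) \left(4 + y\right)$)
$Q{\left(u,M \right)} = 28 - 4 M \left(8 + u^{2} + 6 u\right)$ ($Q{\left(u,M \right)} = 8 - 4 \left(-5 + M \left(8 + 2 u + 4 u + u u\right)\right) = 8 - 4 \left(-5 + M \left(8 + 2 u + 4 u + u^{2}\right)\right) = 8 - 4 \left(-5 + M \left(8 + u^{2} + 6 u\right)\right) = 8 - \left(-20 + 4 M \left(8 + u^{2} + 6 u\right)\right) = 28 - 4 M \left(8 + u^{2} + 6 u\right)$)
$Q{\left(-39,47 \right)} - 411 = \left(28 - 188 \left(8 + \left(-39\right)^{2} + 6 \left(-39\right)\right)\right) - 411 = \left(28 - 188 \left(8 + 1521 - 234\right)\right) - 411 = \left(28 - 188 \cdot 1295\right) - 411 = \left(28 - 243460\right) - 411 = -243432 - 411 = -243843$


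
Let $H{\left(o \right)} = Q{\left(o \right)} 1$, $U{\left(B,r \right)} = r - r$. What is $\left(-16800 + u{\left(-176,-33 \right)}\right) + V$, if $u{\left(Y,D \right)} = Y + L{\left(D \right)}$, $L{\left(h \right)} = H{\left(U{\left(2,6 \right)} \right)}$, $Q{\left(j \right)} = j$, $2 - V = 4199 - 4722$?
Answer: $-16451$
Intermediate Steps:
$V = 525$ ($V = 2 - \left(4199 - 4722\right) = 2 - -523 = 2 + 523 = 525$)
$U{\left(B,r \right)} = 0$
$H{\left(o \right)} = o$ ($H{\left(o \right)} = o 1 = o$)
$L{\left(h \right)} = 0$
$u{\left(Y,D \right)} = Y$ ($u{\left(Y,D \right)} = Y + 0 = Y$)
$\left(-16800 + u{\left(-176,-33 \right)}\right) + V = \left(-16800 - 176\right) + 525 = -16976 + 525 = -16451$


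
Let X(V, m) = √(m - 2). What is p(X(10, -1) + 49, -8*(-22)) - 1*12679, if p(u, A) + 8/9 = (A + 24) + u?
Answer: -111878/9 + I*√3 ≈ -12431.0 + 1.732*I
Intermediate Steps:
X(V, m) = √(-2 + m)
p(u, A) = 208/9 + A + u (p(u, A) = -8/9 + ((A + 24) + u) = -8/9 + ((24 + A) + u) = -8/9 + (24 + A + u) = 208/9 + A + u)
p(X(10, -1) + 49, -8*(-22)) - 1*12679 = (208/9 - 8*(-22) + (√(-2 - 1) + 49)) - 1*12679 = (208/9 + 176 + (√(-3) + 49)) - 12679 = (208/9 + 176 + (I*√3 + 49)) - 12679 = (208/9 + 176 + (49 + I*√3)) - 12679 = (2233/9 + I*√3) - 12679 = -111878/9 + I*√3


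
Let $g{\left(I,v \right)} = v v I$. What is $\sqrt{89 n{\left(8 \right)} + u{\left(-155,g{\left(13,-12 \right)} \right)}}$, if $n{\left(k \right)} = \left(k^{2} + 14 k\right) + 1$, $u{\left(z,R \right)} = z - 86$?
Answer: $2 \sqrt{3878} \approx 124.55$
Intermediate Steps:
$g{\left(I,v \right)} = I v^{2}$ ($g{\left(I,v \right)} = v^{2} I = I v^{2}$)
$u{\left(z,R \right)} = -86 + z$
$n{\left(k \right)} = 1 + k^{2} + 14 k$
$\sqrt{89 n{\left(8 \right)} + u{\left(-155,g{\left(13,-12 \right)} \right)}} = \sqrt{89 \left(1 + 8^{2} + 14 \cdot 8\right) - 241} = \sqrt{89 \left(1 + 64 + 112\right) - 241} = \sqrt{89 \cdot 177 - 241} = \sqrt{15753 - 241} = \sqrt{15512} = 2 \sqrt{3878}$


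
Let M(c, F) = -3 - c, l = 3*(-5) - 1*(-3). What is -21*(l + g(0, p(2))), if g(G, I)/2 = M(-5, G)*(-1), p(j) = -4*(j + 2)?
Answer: 336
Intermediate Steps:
l = -12 (l = -15 + 3 = -12)
p(j) = -8 - 4*j (p(j) = -4*(2 + j) = -8 - 4*j)
g(G, I) = -4 (g(G, I) = 2*((-3 - 1*(-5))*(-1)) = 2*((-3 + 5)*(-1)) = 2*(2*(-1)) = 2*(-2) = -4)
-21*(l + g(0, p(2))) = -21*(-12 - 4) = -21*(-16) = -1*(-336) = 336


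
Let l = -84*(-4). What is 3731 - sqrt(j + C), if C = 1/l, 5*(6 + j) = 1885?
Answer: 3731 - sqrt(2617797)/84 ≈ 3711.7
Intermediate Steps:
j = 371 (j = -6 + (1/5)*1885 = -6 + 377 = 371)
l = 336
C = 1/336 ≈ 0.0029762
3731 - sqrt(j + C) = 3731 - sqrt(371 + 1/336) = 3731 - sqrt(124657/336) = 3731 - sqrt(2617797)/84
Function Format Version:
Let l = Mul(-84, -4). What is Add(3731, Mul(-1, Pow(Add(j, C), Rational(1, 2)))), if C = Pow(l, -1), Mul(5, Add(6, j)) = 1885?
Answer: Add(3731, Mul(Rational(-1, 84), Pow(2617797, Rational(1, 2)))) ≈ 3711.7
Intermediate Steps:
j = 371 (j = Add(-6, Mul(Rational(1, 5), 1885)) = Add(-6, 377) = 371)
l = 336
C = Rational(1, 336) (C = Pow(336, -1) = Rational(1, 336) ≈ 0.0029762)
Add(3731, Mul(-1, Pow(Add(j, C), Rational(1, 2)))) = Add(3731, Mul(-1, Pow(Add(371, Rational(1, 336)), Rational(1, 2)))) = Add(3731, Mul(-1, Pow(Rational(124657, 336), Rational(1, 2)))) = Add(3731, Mul(-1, Mul(Rational(1, 84), Pow(2617797, Rational(1, 2))))) = Add(3731, Mul(Rational(-1, 84), Pow(2617797, Rational(1, 2))))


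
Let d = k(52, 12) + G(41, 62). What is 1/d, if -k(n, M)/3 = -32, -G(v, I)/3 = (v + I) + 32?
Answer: -1/309 ≈ -0.0032362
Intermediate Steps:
G(v, I) = -96 - 3*I - 3*v (G(v, I) = -3*((v + I) + 32) = -3*((I + v) + 32) = -3*(32 + I + v) = -96 - 3*I - 3*v)
k(n, M) = 96 (k(n, M) = -3*(-32) = 96)
d = -309 (d = 96 + (-96 - 3*62 - 3*41) = 96 + (-96 - 186 - 123) = 96 - 405 = -309)
1/d = 1/(-309) = -1/309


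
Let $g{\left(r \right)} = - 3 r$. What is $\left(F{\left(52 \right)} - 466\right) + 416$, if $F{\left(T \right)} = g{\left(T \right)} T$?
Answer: $-8162$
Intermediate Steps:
$F{\left(T \right)} = - 3 T^{2}$ ($F{\left(T \right)} = - 3 T T = - 3 T^{2}$)
$\left(F{\left(52 \right)} - 466\right) + 416 = \left(- 3 \cdot 52^{2} - 466\right) + 416 = \left(\left(-3\right) 2704 - 466\right) + 416 = \left(-8112 - 466\right) + 416 = -8578 + 416 = -8162$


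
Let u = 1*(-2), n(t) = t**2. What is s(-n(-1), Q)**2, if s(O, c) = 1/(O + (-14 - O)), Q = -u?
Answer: 1/196 ≈ 0.0051020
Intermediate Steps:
u = -2
Q = 2 (Q = -1*(-2) = 2)
s(O, c) = -1/14 (s(O, c) = 1/(-14) = -1/14)
s(-n(-1), Q)**2 = (-1/14)**2 = 1/196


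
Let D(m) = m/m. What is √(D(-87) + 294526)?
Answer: √294527 ≈ 542.70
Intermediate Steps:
D(m) = 1
√(D(-87) + 294526) = √(1 + 294526) = √294527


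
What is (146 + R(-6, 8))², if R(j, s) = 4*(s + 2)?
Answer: 34596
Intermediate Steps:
R(j, s) = 8 + 4*s (R(j, s) = 4*(2 + s) = 8 + 4*s)
(146 + R(-6, 8))² = (146 + (8 + 4*8))² = (146 + (8 + 32))² = (146 + 40)² = 186² = 34596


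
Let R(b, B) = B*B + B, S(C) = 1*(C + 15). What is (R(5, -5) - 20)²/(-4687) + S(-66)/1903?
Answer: -51/1903 ≈ -0.026800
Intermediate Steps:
S(C) = 15 + C (S(C) = 1*(15 + C) = 15 + C)
R(b, B) = B + B² (R(b, B) = B² + B = B + B²)
(R(5, -5) - 20)²/(-4687) + S(-66)/1903 = (-5*(1 - 5) - 20)²/(-4687) + (15 - 66)/1903 = (-5*(-4) - 20)²*(-1/4687) - 51*1/1903 = (20 - 20)²*(-1/4687) - 51/1903 = 0²*(-1/4687) - 51/1903 = 0*(-1/4687) - 51/1903 = 0 - 51/1903 = -51/1903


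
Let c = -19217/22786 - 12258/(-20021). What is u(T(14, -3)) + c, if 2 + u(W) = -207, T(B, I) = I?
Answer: -95450920523/456198506 ≈ -209.23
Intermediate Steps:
c = -105432769/456198506 (c = -19217*1/22786 - 12258*(-1/20021) = -19217/22786 + 12258/20021 = -105432769/456198506 ≈ -0.23111)
u(W) = -209 (u(W) = -2 - 207 = -209)
u(T(14, -3)) + c = -209 - 105432769/456198506 = -95450920523/456198506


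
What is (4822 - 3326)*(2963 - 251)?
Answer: 4057152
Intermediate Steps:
(4822 - 3326)*(2963 - 251) = 1496*2712 = 4057152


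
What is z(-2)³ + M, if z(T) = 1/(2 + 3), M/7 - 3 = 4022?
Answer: 3521876/125 ≈ 28175.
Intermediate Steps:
M = 28175 (M = 21 + 7*4022 = 21 + 28154 = 28175)
z(T) = ⅕ (z(T) = 1/5 = ⅕)
z(-2)³ + M = (⅕)³ + 28175 = 1/125 + 28175 = 3521876/125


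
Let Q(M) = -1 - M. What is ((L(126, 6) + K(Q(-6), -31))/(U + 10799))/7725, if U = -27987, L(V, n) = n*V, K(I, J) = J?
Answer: -29/5311092 ≈ -5.4603e-6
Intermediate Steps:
L(V, n) = V*n
((L(126, 6) + K(Q(-6), -31))/(U + 10799))/7725 = ((126*6 - 31)/(-27987 + 10799))/7725 = ((756 - 31)/(-17188))*(1/7725) = (725*(-1/17188))*(1/7725) = -725/17188*1/7725 = -29/5311092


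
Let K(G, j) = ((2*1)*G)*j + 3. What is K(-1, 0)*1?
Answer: 3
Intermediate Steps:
K(G, j) = 3 + 2*G*j (K(G, j) = (2*G)*j + 3 = 2*G*j + 3 = 3 + 2*G*j)
K(-1, 0)*1 = (3 + 2*(-1)*0)*1 = (3 + 0)*1 = 3*1 = 3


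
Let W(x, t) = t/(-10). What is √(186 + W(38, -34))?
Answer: √4735/5 ≈ 13.762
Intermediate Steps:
W(x, t) = -t/10 (W(x, t) = t*(-⅒) = -t/10)
√(186 + W(38, -34)) = √(186 - ⅒*(-34)) = √(186 + 17/5) = √(947/5) = √4735/5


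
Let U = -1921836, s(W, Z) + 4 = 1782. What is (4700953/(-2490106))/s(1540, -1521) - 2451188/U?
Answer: 387263430255367/303884035018116 ≈ 1.2744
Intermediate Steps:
s(W, Z) = 1778 (s(W, Z) = -4 + 1782 = 1778)
(4700953/(-2490106))/s(1540, -1521) - 2451188/U = (4700953/(-2490106))/1778 - 2451188/(-1921836) = (4700953*(-1/2490106))*(1/1778) - 2451188*(-1/1921836) = -4700953/2490106*1/1778 + 612797/480459 = -4700953/4427408468 + 612797/480459 = 387263430255367/303884035018116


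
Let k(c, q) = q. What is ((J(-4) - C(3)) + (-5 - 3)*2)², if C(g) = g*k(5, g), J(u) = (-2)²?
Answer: 441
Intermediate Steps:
J(u) = 4
C(g) = g² (C(g) = g*g = g²)
((J(-4) - C(3)) + (-5 - 3)*2)² = ((4 - 1*3²) + (-5 - 3)*2)² = ((4 - 1*9) - 8*2)² = ((4 - 9) - 16)² = (-5 - 16)² = (-21)² = 441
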